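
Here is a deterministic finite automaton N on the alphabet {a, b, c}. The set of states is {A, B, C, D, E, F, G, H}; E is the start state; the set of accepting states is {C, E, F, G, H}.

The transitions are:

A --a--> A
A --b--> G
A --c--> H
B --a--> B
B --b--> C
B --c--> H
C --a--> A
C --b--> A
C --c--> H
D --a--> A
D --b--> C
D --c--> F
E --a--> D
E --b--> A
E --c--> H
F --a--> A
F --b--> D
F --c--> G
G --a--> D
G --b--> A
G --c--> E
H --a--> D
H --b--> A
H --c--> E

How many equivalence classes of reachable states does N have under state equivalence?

2

First remove the unreachable states {B}; 7 states remain.
P0 = {C,E,F,G,H} | {A,D}.
The partition is now stable with 2 blocks: {C,E,F,G,H} | {A,D}.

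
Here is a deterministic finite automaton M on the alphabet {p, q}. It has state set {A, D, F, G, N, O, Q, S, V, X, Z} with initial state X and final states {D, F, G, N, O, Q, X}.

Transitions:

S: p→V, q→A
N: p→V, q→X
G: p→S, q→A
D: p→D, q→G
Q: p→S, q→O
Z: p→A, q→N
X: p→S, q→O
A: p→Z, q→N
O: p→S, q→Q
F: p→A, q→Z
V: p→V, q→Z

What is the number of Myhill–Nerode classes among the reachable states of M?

Reachable states from the start: {A,N,O,Q,S,V,X,Z}. Unreachable: {D,F,G} — drop them.
P0 = {N,O,Q,X} | {A,S,V,Z}.
Refine {A,S,V,Z} on symbol q: members go to different blocks, giving {A,Z} and {S,V}.
Stable partition: {N,O,Q,X} | {A,Z} | {S,V} — 3 equivalence classes.

3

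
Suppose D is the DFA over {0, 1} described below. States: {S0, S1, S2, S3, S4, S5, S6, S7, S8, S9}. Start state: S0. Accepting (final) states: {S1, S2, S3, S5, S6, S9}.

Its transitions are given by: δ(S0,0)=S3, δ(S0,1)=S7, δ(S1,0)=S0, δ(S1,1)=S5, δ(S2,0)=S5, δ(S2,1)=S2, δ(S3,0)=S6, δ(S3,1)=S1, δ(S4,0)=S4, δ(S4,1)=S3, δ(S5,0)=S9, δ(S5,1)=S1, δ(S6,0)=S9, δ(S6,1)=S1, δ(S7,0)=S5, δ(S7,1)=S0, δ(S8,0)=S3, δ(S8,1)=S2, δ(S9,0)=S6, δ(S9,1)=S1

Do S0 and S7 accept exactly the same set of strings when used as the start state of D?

First remove the unreachable states {S2,S4,S8}; 7 states remain.
Start with accepting vs non-accepting: {S1,S3,S5,S6,S9} | {S0,S7}.
Refine {S1,S3,S5,S6,S9} on symbol 0: members go to different blocks, giving {S3,S5,S6,S9} and {S1}.
The partition is now stable with 3 blocks: {S3,S5,S6,S9} | {S0,S7} | {S1}.
S0 and S7 lie in the same block of the stable partition, so they are equivalent — no string distinguishes them.

Yes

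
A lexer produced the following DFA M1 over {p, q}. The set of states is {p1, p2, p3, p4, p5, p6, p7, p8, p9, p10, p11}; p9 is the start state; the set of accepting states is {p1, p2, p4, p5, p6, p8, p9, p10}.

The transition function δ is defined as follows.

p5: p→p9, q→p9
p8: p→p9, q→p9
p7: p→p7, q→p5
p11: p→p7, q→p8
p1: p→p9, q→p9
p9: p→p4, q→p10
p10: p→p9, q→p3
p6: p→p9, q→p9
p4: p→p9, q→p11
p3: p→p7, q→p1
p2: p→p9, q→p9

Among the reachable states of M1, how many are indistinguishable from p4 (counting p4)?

2

States {p2,p6} cannot be reached from the start state, so discard them.
Initial partition by acceptance: {p1,p4,p5,p8,p9,p10} | {p3,p7,p11}.
Refine {p1,p4,p5,p8,p9,p10} on symbol q: members go to different blocks, giving {p1,p5,p8,p9} and {p4,p10}.
On input p, block {p1,p5,p8,p9} splits into {p1,p5,p8} and {p9}.
No further refinement is possible. Final partition (4 blocks): {p1,p5,p8} | {p3,p7,p11} | {p4,p10} | {p9}.
The equivalence class containing p4 is {p4,p10}, of size 2.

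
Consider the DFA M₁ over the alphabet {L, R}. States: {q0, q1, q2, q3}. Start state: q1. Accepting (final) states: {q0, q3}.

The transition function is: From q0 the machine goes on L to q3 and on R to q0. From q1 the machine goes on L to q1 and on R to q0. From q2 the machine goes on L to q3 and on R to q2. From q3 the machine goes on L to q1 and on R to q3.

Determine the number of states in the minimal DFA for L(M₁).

3

States {q2} cannot be reached from the start state, so discard them.
Initial partition by acceptance: {q0,q3} | {q1}.
Split {q0,q3} by δ(·,L) → {q0} and {q3}.
Stable partition: {q0} | {q1} | {q3} — 3 equivalence classes.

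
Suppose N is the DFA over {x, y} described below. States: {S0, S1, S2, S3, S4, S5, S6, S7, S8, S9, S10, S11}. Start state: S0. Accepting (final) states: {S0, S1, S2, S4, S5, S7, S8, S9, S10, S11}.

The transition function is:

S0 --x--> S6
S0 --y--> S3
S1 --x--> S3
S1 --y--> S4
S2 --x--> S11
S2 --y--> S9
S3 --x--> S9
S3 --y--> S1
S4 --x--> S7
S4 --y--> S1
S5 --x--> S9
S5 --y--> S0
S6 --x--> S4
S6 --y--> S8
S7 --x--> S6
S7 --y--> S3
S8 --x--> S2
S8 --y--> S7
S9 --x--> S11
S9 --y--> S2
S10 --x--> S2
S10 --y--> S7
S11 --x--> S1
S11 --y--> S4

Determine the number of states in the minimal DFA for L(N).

8

Reachable states from the start: {S0,S1,S2,S3,S4,S6,S7,S8,S9,S11}. Unreachable: {S5,S10} — drop them.
Initial partition by acceptance: {S0,S1,S2,S4,S7,S8,S9,S11} | {S3,S6}.
On input x, block {S0,S1,S2,S4,S7,S8,S9,S11} splits into {S2,S4,S8,S9,S11} and {S0,S1,S7}.
Refine {S2,S4,S8,S9,S11} on symbol x: members go to different blocks, giving {S2,S8,S9} and {S4,S11}.
On input x, block {S2,S8,S9} splits into {S2,S9} and {S8}.
Refine {S3,S6} on symbol x: members go to different blocks, giving {S3} and {S6}.
Split {S0,S1,S7} by δ(·,x) → {S0,S7} and {S1}.
Split {S4,S11} by δ(·,x) → {S4} and {S11}.
Stable partition: {S2,S9} | {S3} | {S0,S7} | {S4} | {S8} | {S6} | {S1} | {S11} — 8 equivalence classes.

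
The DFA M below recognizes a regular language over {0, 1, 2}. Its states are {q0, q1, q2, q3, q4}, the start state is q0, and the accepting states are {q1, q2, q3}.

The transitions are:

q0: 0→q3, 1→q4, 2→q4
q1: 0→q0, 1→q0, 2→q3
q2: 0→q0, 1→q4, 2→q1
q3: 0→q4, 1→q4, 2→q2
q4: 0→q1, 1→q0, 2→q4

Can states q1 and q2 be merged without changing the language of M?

Yes

All states are reachable from the start state.
Start with accepting vs non-accepting: {q1,q2,q3} | {q0,q4}.
No further refinement is possible. Final partition (2 blocks): {q1,q2,q3} | {q0,q4}.
q1 and q2 lie in the same block of the stable partition, so they are equivalent — no string distinguishes them.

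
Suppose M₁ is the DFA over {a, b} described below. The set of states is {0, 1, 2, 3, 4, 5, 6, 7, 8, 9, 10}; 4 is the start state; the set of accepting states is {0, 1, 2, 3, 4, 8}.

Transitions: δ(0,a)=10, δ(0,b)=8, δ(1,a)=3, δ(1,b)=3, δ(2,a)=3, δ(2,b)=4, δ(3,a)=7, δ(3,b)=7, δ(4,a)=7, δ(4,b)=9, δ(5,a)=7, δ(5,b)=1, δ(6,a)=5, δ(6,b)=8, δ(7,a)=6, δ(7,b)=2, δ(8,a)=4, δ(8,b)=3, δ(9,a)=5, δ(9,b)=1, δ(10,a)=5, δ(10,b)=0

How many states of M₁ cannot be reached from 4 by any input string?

2

BFS from 4 reaches {1, 2, 3, 4, 5, 6, 7, 8, 9}; the 2 state(s) 0, 10 are never visited.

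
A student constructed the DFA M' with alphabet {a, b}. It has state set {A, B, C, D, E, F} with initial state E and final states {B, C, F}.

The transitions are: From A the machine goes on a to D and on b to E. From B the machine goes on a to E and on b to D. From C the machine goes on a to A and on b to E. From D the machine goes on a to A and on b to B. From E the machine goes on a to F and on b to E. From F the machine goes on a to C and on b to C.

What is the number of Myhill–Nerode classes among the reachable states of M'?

All states are reachable from the start state.
Initial partition by acceptance: {B,C,F} | {A,D,E}.
On input a, block {B,C,F} splits into {B,C} and {F}.
On input a, block {A,D,E} splits into {A,D} and {E}.
On input a, block {B,C} splits into {B} and {C}.
Refine {A,D} on symbol b: members go to different blocks, giving {A} and {D}.
Stable partition: {B} | {A} | {F} | {E} | {C} | {D} — 6 equivalence classes.

6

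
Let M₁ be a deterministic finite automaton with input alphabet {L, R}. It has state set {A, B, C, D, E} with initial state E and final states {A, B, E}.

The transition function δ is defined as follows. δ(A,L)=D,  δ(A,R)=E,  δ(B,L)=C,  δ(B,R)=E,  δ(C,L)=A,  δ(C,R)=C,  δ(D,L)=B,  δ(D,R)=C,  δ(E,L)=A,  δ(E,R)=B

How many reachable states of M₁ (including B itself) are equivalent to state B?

2

Every state is reachable, so we keep all 5.
Start with accepting vs non-accepting: {A,B,E} | {C,D}.
On input L, block {A,B,E} splits into {A,B} and {E}.
No further refinement is possible. Final partition (3 blocks): {A,B} | {C,D} | {E}.
State B belongs to the block {A,B}, which has 2 states.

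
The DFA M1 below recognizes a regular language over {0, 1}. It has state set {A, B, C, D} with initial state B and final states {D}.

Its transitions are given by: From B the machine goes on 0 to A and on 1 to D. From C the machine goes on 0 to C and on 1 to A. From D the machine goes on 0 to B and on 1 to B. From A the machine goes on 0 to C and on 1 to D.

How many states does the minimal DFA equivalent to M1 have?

4

Initial partition by acceptance: {D} | {A,B,C}.
Refine {A,B,C} on symbol 1: members go to different blocks, giving {A,B} and {C}.
Split {A,B} by δ(·,0) → {A} and {B}.
The partition is now stable with 4 blocks: {D} | {A} | {C} | {B}.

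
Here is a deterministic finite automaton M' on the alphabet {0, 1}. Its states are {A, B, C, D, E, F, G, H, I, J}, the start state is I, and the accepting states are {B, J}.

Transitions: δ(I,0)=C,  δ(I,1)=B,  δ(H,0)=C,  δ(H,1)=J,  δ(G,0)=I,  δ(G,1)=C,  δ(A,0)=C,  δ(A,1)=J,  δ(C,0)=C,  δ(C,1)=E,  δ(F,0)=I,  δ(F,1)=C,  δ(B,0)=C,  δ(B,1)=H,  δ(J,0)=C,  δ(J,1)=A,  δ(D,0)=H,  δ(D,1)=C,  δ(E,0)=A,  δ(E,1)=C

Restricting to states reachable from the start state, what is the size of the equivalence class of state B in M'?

First remove the unreachable states {D,F,G}; 7 states remain.
Start with accepting vs non-accepting: {B,J} | {A,C,E,H,I}.
Refine {A,C,E,H,I} on symbol 1: members go to different blocks, giving {A,H,I} and {C,E}.
Refine {C,E} on symbol 0: members go to different blocks, giving {C} and {E}.
The partition is now stable with 4 blocks: {B,J} | {A,H,I} | {C} | {E}.
State B belongs to the block {B,J}, which has 2 states.

2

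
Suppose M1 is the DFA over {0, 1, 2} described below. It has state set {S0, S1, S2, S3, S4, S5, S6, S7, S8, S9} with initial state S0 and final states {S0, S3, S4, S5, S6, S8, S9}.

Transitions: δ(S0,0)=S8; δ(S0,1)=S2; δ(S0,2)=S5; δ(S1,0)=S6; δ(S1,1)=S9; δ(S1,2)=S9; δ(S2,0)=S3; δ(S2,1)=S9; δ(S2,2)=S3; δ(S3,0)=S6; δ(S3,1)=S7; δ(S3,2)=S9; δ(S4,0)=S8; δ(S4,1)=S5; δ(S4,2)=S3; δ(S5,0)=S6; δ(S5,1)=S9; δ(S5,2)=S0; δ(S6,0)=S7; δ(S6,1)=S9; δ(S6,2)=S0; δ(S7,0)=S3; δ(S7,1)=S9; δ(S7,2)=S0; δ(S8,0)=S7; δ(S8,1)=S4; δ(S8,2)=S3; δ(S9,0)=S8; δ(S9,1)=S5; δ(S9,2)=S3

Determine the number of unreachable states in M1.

Starting at S0 and following transitions, the reachable set is {S0, S2, S3, S4, S5, S6, S7, S8, S9}. That leaves S1 unreachable — 1 in total.

1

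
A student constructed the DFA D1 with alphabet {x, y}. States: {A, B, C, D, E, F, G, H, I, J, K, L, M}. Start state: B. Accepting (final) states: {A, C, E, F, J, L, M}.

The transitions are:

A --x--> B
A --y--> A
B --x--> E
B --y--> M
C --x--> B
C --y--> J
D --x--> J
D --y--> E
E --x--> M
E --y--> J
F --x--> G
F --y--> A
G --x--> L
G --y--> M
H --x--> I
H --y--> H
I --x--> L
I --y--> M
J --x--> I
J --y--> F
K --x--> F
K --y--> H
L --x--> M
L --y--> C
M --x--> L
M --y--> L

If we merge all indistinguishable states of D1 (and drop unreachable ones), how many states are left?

First remove the unreachable states {D,H,K}; 10 states remain.
Initial partition by acceptance: {A,C,E,F,J,L,M} | {B,G,I}.
Split {A,C,E,F,J,L,M} by δ(·,x) → {A,C,F,J} and {E,L,M}.
On input y, block {E,L,M} splits into {E,L} and {M}.
No further refinement is possible. Final partition (4 blocks): {A,C,F,J} | {B,G,I} | {E,L} | {M}.

4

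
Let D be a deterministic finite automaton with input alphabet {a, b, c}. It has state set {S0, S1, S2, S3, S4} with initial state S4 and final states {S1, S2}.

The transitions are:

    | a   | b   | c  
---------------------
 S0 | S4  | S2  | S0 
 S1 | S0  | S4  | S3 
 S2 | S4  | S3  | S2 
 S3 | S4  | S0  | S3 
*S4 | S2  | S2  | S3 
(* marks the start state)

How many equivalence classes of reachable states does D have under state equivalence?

4

First remove the unreachable states {S1}; 4 states remain.
Start with accepting vs non-accepting: {S2} | {S0,S3,S4}.
Split {S0,S3,S4} by δ(·,a) → {S0,S3} and {S4}.
Refine {S0,S3} on symbol b: members go to different blocks, giving {S0} and {S3}.
No further refinement is possible. Final partition (4 blocks): {S2} | {S0} | {S4} | {S3}.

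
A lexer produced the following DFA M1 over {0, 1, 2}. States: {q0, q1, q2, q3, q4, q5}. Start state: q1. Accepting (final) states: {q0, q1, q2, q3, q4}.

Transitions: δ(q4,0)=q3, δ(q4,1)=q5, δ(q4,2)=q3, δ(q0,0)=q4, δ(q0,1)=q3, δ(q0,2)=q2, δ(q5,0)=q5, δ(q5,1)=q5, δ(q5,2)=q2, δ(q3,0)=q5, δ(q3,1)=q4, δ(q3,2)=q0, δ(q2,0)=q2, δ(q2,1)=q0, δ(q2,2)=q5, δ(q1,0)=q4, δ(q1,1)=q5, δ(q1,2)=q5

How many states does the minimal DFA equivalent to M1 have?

Initial partition by acceptance: {q0,q1,q2,q3,q4} | {q5}.
Split {q0,q1,q2,q3,q4} by δ(·,0) → {q0,q1,q2,q4} and {q3}.
Refine {q0,q1,q2,q4} on symbol 0: members go to different blocks, giving {q0,q1,q2} and {q4}.
Refine {q0,q1,q2} on symbol 0: members go to different blocks, giving {q0,q1} and {q2}.
Split {q0,q1} by δ(·,1) → {q0} and {q1}.
Stable partition: {q0} | {q5} | {q3} | {q4} | {q2} | {q1} — 6 equivalence classes.

6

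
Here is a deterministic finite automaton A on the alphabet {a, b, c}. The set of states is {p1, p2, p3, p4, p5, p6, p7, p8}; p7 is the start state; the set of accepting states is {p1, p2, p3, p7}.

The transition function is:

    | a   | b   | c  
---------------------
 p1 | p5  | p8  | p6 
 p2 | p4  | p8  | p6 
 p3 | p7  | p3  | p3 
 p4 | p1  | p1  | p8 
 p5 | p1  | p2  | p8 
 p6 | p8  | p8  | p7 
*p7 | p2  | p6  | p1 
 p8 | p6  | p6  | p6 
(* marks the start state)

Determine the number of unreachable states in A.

BFS from p7 reaches {p1, p2, p4, p5, p6, p7, p8}; the 1 state(s) p3 are never visited.

1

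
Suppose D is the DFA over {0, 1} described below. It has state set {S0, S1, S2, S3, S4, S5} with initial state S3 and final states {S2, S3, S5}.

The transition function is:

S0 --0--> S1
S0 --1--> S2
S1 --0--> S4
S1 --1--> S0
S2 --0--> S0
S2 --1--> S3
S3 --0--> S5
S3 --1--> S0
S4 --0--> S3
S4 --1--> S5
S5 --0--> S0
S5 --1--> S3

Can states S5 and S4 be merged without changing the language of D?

Initial partition by acceptance: {S2,S3,S5} | {S0,S1,S4}.
Split {S2,S3,S5} by δ(·,0) → {S2,S5} and {S3}.
Refine {S0,S1,S4} on symbol 0: members go to different blocks, giving {S0,S1} and {S4}.
Split {S0,S1} by δ(·,0) → {S0} and {S1}.
Stable partition: {S2,S5} | {S0} | {S3} | {S4} | {S1} — 5 equivalence classes.
S5 and S4 end up in different blocks, so they are distinguishable. For instance, the string 'ε' is accepted from only S5.

No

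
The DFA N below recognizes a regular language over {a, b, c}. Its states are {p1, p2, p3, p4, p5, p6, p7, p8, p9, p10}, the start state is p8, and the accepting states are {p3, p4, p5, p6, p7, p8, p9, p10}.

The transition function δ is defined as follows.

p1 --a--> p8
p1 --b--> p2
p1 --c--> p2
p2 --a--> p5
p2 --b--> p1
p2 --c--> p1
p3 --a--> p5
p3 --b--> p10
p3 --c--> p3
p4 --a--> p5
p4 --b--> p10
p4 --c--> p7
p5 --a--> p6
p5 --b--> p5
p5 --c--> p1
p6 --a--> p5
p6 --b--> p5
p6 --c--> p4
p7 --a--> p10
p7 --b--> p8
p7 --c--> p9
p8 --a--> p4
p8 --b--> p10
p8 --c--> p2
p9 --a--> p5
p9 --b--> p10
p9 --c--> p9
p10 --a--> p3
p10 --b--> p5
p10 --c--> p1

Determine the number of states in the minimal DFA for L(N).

Every state is reachable, so we keep all 10.
Initial partition by acceptance: {p3,p4,p5,p6,p7,p8,p9,p10} | {p1,p2}.
Refine {p3,p4,p5,p6,p7,p8,p9,p10} on symbol c: members go to different blocks, giving {p3,p4,p6,p7,p9} and {p5,p8,p10}.
The partition is now stable with 3 blocks: {p3,p4,p6,p7,p9} | {p1,p2} | {p5,p8,p10}.

3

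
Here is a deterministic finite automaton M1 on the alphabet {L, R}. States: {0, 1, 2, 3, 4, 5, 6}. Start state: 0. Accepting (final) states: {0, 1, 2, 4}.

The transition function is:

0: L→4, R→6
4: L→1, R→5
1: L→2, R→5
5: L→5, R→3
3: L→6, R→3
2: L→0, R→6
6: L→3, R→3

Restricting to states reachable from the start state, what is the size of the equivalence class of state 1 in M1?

All states are reachable from the start state.
P0 = {0,1,2,4} | {3,5,6}.
Stable partition: {0,1,2,4} | {3,5,6} — 2 equivalence classes.
State 1 belongs to the block {0,1,2,4}, which has 4 states.

4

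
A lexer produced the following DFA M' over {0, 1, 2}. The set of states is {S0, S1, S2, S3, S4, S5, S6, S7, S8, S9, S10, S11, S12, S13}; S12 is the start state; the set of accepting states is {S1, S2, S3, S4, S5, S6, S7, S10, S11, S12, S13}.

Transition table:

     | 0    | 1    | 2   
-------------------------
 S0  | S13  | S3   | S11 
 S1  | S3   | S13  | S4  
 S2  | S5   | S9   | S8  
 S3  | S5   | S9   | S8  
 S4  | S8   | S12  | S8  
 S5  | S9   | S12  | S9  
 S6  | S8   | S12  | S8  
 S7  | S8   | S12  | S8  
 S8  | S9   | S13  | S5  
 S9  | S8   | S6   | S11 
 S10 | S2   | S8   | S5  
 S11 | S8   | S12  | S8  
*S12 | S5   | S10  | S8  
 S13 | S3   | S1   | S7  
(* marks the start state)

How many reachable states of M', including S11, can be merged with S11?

First remove the unreachable states {S0}; 13 states remain.
Initial partition by acceptance: {S1,S2,S3,S4,S5,S6,S7,S10,S11,S12,S13} | {S8,S9}.
On input 0, block {S1,S2,S3,S4,S5,S6,S7,S10,S11,S12,S13} splits into {S1,S2,S3,S10,S12,S13} and {S4,S5,S6,S7,S11}.
Split {S1,S2,S3,S10,S12,S13} by δ(·,0) → {S1,S10,S13} and {S2,S3,S12}.
On input 1, block {S1,S10,S13} splits into {S1,S13} and {S10}.
Refine {S8,S9} on symbol 1: members go to different blocks, giving {S8} and {S9}.
Refine {S4,S5,S6,S7,S11} on symbol 0: members go to different blocks, giving {S4,S6,S7,S11} and {S5}.
Split {S2,S3,S12} by δ(·,1) → {S2,S3} and {S12}.
Stable partition: {S1,S13} | {S8} | {S4,S6,S7,S11} | {S2,S3} | {S10} | {S9} | {S5} | {S12} — 8 equivalence classes.
The equivalence class containing S11 is {S4,S6,S7,S11}, of size 4.

4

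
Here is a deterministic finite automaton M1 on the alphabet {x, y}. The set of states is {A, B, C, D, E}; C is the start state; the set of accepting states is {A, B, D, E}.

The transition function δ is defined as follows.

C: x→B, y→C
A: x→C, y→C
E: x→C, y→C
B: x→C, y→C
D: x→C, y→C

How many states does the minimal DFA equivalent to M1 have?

First remove the unreachable states {A,D,E}; 2 states remain.
Initial partition by acceptance: {B} | {C}.
No further refinement is possible. Final partition (2 blocks): {B} | {C}.

2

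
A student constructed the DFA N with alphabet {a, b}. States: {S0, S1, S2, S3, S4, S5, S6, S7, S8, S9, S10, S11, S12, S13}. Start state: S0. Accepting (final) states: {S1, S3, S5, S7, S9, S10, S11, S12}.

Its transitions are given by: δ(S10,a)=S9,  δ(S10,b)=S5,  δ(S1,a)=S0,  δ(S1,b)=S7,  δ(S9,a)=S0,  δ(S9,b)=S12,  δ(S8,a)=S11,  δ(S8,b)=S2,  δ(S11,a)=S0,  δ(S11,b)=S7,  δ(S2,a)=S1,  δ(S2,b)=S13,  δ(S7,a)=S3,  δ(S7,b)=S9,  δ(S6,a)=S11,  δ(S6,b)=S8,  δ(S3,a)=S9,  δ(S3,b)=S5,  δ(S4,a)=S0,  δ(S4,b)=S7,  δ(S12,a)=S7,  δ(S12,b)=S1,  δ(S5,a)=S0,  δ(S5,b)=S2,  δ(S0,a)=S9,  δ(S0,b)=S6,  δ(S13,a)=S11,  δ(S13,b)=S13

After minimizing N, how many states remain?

States {S4,S10} cannot be reached from the start state, so discard them.
Initial partition by acceptance: {S1,S3,S5,S7,S9,S11,S12} | {S0,S2,S6,S8,S13}.
On input a, block {S1,S3,S5,S7,S9,S11,S12} splits into {S1,S5,S9,S11} and {S3,S7,S12}.
On input b, block {S1,S5,S9,S11} splits into {S1,S9,S11} and {S5}.
On input a, block {S3,S7,S12} splits into {S7,S12} and {S3}.
Refine {S7,S12} on symbol a: members go to different blocks, giving {S7} and {S12}.
On input b, block {S1,S9,S11} splits into {S1,S11} and {S9}.
Refine {S0,S2,S6,S8,S13} on symbol a: members go to different blocks, giving {S2,S6,S8,S13} and {S0}.
The partition is now stable with 8 blocks: {S1,S11} | {S2,S6,S8,S13} | {S7} | {S5} | {S3} | {S12} | {S9} | {S0}.

8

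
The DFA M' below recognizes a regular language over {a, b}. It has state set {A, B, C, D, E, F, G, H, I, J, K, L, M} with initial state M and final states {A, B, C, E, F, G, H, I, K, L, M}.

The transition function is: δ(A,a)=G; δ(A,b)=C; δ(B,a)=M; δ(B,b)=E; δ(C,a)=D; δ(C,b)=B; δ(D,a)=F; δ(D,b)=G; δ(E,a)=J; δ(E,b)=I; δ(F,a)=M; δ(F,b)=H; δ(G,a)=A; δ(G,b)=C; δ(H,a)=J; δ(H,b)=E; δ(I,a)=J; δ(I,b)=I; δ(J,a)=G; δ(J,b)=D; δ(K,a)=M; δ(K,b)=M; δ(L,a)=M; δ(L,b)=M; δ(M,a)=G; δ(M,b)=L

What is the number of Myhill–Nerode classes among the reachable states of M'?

States {K} cannot be reached from the start state, so discard them.
P0 = {A,B,C,E,F,G,H,I,L,M} | {D,J}.
On input a, block {A,B,C,E,F,G,H,I,L,M} splits into {A,B,F,G,L,M} and {C,E,H,I}.
On input b, block {A,B,F,G,L,M} splits into {A,B,F,G} and {L,M}.
On input a, block {A,B,F,G} splits into {A,G} and {B,F}.
On input a, block {D,J} splits into {D} and {J}.
On input a, block {C,E,H,I} splits into {E,H,I} and {C}.
Split {L,M} by δ(·,a) → {L} and {M}.
The partition is now stable with 8 blocks: {A,G} | {D} | {E,H,I} | {L} | {B,F} | {J} | {C} | {M}.

8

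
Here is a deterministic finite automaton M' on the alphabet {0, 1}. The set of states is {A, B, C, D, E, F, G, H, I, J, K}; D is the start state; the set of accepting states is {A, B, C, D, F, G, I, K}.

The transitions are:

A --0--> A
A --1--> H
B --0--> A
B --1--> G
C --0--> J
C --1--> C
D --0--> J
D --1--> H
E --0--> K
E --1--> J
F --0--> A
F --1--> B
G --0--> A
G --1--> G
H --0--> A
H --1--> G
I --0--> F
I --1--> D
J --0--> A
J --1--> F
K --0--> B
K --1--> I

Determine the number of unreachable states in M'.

No path from D leads to C, E, I, K; the other 7 states are all reachable.

4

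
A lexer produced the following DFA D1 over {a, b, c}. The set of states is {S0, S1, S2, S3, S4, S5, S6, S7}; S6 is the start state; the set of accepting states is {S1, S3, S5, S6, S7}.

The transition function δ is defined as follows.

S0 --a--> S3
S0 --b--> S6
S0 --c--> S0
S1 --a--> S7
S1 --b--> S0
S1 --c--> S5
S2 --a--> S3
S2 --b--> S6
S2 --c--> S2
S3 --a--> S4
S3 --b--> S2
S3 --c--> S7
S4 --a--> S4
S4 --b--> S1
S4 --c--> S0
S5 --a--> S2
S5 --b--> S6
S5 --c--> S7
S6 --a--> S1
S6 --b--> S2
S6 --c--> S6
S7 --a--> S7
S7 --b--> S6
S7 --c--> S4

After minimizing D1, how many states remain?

7

All states are reachable from the start state.
Start with accepting vs non-accepting: {S1,S3,S5,S6,S7} | {S0,S2,S4}.
Split {S1,S3,S5,S6,S7} by δ(·,a) → {S1,S6,S7} and {S3,S5}.
On input b, block {S1,S6,S7} splits into {S1,S6} and {S7}.
On input a, block {S1,S6} splits into {S1} and {S6}.
Refine {S0,S2,S4} on symbol a: members go to different blocks, giving {S0,S2} and {S4}.
Split {S3,S5} by δ(·,a) → {S3} and {S5}.
The partition is now stable with 7 blocks: {S1} | {S0,S2} | {S3} | {S7} | {S6} | {S4} | {S5}.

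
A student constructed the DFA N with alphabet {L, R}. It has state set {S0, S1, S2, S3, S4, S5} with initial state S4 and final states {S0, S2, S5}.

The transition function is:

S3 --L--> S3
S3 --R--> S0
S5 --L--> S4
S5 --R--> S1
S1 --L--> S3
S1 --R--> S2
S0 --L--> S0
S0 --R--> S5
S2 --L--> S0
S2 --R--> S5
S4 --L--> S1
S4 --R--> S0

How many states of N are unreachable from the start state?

Every one of the 6 states is reachable from S4.

0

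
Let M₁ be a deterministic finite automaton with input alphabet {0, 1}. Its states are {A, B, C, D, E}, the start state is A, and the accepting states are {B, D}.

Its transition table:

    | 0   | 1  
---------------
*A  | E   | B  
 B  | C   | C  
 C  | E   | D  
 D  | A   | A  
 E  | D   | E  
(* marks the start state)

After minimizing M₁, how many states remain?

P0 = {B,D} | {A,C,E}.
Split {A,C,E} by δ(·,0) → {A,C} and {E}.
Stable partition: {B,D} | {A,C} | {E} — 3 equivalence classes.

3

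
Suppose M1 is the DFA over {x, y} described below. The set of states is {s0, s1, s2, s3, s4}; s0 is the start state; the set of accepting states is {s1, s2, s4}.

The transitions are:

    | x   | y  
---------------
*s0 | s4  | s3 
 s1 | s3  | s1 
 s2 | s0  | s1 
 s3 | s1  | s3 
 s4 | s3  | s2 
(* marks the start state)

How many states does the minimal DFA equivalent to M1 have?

All states are reachable from the start state.
Initial partition by acceptance: {s1,s2,s4} | {s0,s3}.
The partition is now stable with 2 blocks: {s1,s2,s4} | {s0,s3}.

2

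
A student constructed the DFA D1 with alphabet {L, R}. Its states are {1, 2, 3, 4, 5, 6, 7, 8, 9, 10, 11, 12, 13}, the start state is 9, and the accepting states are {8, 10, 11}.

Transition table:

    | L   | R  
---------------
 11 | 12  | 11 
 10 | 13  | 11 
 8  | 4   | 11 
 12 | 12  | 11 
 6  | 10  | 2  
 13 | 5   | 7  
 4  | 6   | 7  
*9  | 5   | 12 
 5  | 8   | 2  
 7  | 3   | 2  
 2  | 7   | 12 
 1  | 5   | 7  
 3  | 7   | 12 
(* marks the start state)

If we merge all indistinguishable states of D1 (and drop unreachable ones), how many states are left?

Reachable states from the start: {2,3,4,5,6,7,8,9,10,11,12,13}. Unreachable: {1} — drop them.
P0 = {8,10,11} | {2,3,4,5,6,7,9,12,13}.
On input L, block {2,3,4,5,6,7,9,12,13} splits into {2,3,4,7,9,12,13} and {5,6}.
Split {2,3,4,7,9,12,13} by δ(·,L) → {2,3,7,12} and {4,9,13}.
Refine {8,10,11} on symbol L: members go to different blocks, giving {8,10} and {11}.
Split {2,3,7,12} by δ(·,R) → {2,3,7} and {12}.
Split {2,3,7} by δ(·,R) → {2,3} and {7}.
Refine {4,9,13} on symbol R: members go to different blocks, giving {4,13} and {9}.
Stable partition: {8,10} | {2,3} | {5,6} | {4,13} | {11} | {12} | {7} | {9} — 8 equivalence classes.

8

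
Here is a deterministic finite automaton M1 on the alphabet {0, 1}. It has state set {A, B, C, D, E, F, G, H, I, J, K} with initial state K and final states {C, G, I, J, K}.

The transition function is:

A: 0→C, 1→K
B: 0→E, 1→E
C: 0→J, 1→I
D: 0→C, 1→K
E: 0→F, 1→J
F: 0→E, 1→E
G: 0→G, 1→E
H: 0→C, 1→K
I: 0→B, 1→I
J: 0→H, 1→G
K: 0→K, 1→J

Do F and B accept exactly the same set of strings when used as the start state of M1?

Yes

Reachable states from the start: {B,C,E,F,G,H,I,J,K}. Unreachable: {A,D} — drop them.
Start with accepting vs non-accepting: {C,G,I,J,K} | {B,E,F,H}.
On input 0, block {C,G,I,J,K} splits into {C,G,K} and {I,J}.
Refine {C,G,K} on symbol 0: members go to different blocks, giving {G,K} and {C}.
Split {G,K} by δ(·,1) → {G} and {K}.
Split {B,E,F,H} by δ(·,0) → {B,E,F} and {H}.
On input 1, block {B,E,F} splits into {B,F} and {E}.
Refine {I,J} on symbol 0: members go to different blocks, giving {I} and {J}.
The partition is now stable with 8 blocks: {G} | {B,F} | {I} | {C} | {K} | {H} | {E} | {J}.
F and B lie in the same block of the stable partition, so they are equivalent — no string distinguishes them.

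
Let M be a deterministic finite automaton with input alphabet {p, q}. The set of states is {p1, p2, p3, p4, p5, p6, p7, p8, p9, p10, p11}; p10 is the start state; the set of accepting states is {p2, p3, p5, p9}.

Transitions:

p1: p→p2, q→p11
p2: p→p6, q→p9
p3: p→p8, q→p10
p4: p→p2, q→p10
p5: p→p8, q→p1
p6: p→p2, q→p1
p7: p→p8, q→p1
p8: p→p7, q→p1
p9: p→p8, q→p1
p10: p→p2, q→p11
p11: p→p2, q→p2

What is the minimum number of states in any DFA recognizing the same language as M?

6

States {p3,p4,p5} cannot be reached from the start state, so discard them.
P0 = {p2,p9} | {p1,p6,p7,p8,p10,p11}.
Split {p2,p9} by δ(·,q) → {p2} and {p9}.
Split {p1,p6,p7,p8,p10,p11} by δ(·,p) → {p1,p6,p10,p11} and {p7,p8}.
Refine {p1,p6,p10,p11} on symbol q: members go to different blocks, giving {p1,p6,p10} and {p11}.
Split {p1,p6,p10} by δ(·,q) → {p1,p10} and {p6}.
The partition is now stable with 6 blocks: {p2} | {p1,p10} | {p9} | {p7,p8} | {p11} | {p6}.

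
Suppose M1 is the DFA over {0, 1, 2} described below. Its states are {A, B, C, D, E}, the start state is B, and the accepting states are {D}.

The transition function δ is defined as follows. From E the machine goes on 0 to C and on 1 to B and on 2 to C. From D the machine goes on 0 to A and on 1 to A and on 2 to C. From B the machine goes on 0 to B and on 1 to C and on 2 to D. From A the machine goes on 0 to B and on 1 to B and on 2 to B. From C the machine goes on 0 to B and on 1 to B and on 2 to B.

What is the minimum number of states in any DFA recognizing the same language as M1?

States {E} cannot be reached from the start state, so discard them.
P0 = {D} | {A,B,C}.
Refine {A,B,C} on symbol 2: members go to different blocks, giving {A,C} and {B}.
No further refinement is possible. Final partition (3 blocks): {D} | {A,C} | {B}.

3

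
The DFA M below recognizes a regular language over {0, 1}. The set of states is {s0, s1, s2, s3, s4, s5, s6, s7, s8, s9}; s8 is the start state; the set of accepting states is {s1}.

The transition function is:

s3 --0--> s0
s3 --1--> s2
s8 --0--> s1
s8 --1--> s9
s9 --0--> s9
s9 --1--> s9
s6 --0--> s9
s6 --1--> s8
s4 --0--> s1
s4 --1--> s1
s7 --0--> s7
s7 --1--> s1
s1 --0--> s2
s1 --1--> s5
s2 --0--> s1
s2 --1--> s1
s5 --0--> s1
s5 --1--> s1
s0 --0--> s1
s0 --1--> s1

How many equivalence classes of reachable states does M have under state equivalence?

4

First remove the unreachable states {s0,s3,s4,s6,s7}; 5 states remain.
Start with accepting vs non-accepting: {s1} | {s2,s5,s8,s9}.
Split {s2,s5,s8,s9} by δ(·,0) → {s2,s5,s8} and {s9}.
Refine {s2,s5,s8} on symbol 1: members go to different blocks, giving {s2,s5} and {s8}.
No further refinement is possible. Final partition (4 blocks): {s1} | {s2,s5} | {s9} | {s8}.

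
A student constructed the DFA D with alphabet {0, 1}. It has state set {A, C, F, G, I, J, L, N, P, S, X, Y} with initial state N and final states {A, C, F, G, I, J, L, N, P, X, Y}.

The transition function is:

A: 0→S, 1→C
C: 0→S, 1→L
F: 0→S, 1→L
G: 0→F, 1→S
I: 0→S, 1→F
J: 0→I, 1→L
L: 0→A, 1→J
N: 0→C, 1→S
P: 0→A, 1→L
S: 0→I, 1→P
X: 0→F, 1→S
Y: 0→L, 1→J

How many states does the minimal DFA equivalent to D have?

5

States {G,X,Y} cannot be reached from the start state, so discard them.
Initial partition by acceptance: {A,C,F,I,J,L,N,P} | {S}.
Split {A,C,F,I,J,L,N,P} by δ(·,0) → {J,L,N,P} and {A,C,F,I}.
On input 1, block {J,L,N,P} splits into {J,L,P} and {N}.
Refine {A,C,F,I} on symbol 1: members go to different blocks, giving {A,I} and {C,F}.
The partition is now stable with 5 blocks: {J,L,P} | {S} | {A,I} | {N} | {C,F}.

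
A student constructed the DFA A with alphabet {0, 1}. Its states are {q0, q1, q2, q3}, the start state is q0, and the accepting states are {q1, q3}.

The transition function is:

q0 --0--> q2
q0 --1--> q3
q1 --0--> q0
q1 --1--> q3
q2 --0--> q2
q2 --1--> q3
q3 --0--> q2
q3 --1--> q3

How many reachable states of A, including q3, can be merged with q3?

1

Reachable states from the start: {q0,q2,q3}. Unreachable: {q1} — drop them.
Initial partition by acceptance: {q3} | {q0,q2}.
The partition is now stable with 2 blocks: {q3} | {q0,q2}.
The equivalence class containing q3 is {q3}, of size 1.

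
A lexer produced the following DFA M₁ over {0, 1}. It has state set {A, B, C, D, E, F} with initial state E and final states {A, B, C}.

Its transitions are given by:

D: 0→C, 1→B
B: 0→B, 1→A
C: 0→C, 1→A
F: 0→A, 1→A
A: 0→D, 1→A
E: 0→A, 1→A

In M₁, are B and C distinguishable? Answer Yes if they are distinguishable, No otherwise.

No

First remove the unreachable states {F}; 5 states remain.
Initial partition by acceptance: {A,B,C} | {D,E}.
Split {A,B,C} by δ(·,0) → {B,C} and {A}.
Refine {D,E} on symbol 0: members go to different blocks, giving {D} and {E}.
The partition is now stable with 4 blocks: {B,C} | {D} | {A} | {E}.
B and C lie in the same block of the stable partition, so they are equivalent — no string distinguishes them.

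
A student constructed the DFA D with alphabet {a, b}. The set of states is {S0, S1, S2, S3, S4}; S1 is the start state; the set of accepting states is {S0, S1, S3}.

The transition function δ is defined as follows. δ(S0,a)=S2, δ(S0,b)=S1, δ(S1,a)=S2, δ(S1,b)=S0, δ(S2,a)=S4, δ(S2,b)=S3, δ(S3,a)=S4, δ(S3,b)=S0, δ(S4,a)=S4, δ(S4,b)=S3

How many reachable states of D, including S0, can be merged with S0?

Every state is reachable, so we keep all 5.
P0 = {S0,S1,S3} | {S2,S4}.
Stable partition: {S0,S1,S3} | {S2,S4} — 2 equivalence classes.
The equivalence class containing S0 is {S0,S1,S3}, of size 3.

3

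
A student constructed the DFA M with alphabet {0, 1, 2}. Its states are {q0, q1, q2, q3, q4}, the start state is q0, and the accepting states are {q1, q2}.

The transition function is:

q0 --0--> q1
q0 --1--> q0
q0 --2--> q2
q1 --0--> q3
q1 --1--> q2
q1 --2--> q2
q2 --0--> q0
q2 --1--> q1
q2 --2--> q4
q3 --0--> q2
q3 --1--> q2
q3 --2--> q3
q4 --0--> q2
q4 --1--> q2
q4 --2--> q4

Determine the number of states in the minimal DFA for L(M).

All states are reachable from the start state.
Initial partition by acceptance: {q1,q2} | {q0,q3,q4}.
On input 2, block {q1,q2} splits into {q1} and {q2}.
On input 0, block {q0,q3,q4} splits into {q3,q4} and {q0}.
The partition is now stable with 4 blocks: {q1} | {q3,q4} | {q2} | {q0}.

4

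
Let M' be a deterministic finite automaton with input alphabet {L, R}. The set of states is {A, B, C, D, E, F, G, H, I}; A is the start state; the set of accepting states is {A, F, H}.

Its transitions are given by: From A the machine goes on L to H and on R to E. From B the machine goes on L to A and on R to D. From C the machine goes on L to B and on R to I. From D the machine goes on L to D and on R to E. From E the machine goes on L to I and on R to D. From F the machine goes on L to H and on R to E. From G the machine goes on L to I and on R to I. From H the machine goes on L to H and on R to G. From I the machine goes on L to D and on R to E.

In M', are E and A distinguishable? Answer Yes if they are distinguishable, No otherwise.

States {B,C,F} cannot be reached from the start state, so discard them.
Start with accepting vs non-accepting: {A,H} | {D,E,G,I}.
No further refinement is possible. Final partition (2 blocks): {A,H} | {D,E,G,I}.
E and A end up in different blocks, so they are distinguishable. For instance, the string 'ε' is accepted from only A.

Yes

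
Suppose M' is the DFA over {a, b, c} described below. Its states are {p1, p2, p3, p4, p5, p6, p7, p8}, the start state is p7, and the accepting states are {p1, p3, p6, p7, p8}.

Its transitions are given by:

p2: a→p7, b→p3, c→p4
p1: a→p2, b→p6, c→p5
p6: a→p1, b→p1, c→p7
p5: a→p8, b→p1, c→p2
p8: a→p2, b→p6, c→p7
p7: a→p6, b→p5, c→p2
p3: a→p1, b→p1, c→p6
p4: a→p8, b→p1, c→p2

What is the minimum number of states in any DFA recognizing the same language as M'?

7

Every state is reachable, so we keep all 8.
Initial partition by acceptance: {p1,p3,p6,p7,p8} | {p2,p4,p5}.
Refine {p1,p3,p6,p7,p8} on symbol a: members go to different blocks, giving {p3,p6,p7} and {p1,p8}.
Split {p3,p6,p7} by δ(·,a) → {p3,p6} and {p7}.
Refine {p3,p6} on symbol c: members go to different blocks, giving {p3} and {p6}.
Refine {p2,p4,p5} on symbol a: members go to different blocks, giving {p4,p5} and {p2}.
On input c, block {p1,p8} splits into {p1} and {p8}.
The partition is now stable with 7 blocks: {p3} | {p4,p5} | {p1} | {p7} | {p6} | {p2} | {p8}.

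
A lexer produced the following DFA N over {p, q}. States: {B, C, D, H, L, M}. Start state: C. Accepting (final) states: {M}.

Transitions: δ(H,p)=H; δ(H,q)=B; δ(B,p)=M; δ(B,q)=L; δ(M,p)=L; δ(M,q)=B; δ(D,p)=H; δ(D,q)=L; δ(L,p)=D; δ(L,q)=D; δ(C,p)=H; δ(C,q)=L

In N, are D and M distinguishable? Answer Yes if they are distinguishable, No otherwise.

Yes

Every state is reachable, so we keep all 6.
Start with accepting vs non-accepting: {M} | {B,C,D,H,L}.
Split {B,C,D,H,L} by δ(·,p) → {C,D,H,L} and {B}.
On input q, block {C,D,H,L} splits into {C,D,L} and {H}.
On input p, block {C,D,L} splits into {C,D} and {L}.
Stable partition: {M} | {C,D} | {B} | {H} | {L} — 5 equivalence classes.
D and M end up in different blocks, so they are distinguishable. For instance, the string 'ε' is accepted from only M.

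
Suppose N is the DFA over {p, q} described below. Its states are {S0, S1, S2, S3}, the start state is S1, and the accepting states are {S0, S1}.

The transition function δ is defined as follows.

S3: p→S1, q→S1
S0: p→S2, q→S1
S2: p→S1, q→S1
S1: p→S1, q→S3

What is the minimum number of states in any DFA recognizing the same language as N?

2

States {S0,S2} cannot be reached from the start state, so discard them.
Initial partition by acceptance: {S1} | {S3}.
No further refinement is possible. Final partition (2 blocks): {S1} | {S3}.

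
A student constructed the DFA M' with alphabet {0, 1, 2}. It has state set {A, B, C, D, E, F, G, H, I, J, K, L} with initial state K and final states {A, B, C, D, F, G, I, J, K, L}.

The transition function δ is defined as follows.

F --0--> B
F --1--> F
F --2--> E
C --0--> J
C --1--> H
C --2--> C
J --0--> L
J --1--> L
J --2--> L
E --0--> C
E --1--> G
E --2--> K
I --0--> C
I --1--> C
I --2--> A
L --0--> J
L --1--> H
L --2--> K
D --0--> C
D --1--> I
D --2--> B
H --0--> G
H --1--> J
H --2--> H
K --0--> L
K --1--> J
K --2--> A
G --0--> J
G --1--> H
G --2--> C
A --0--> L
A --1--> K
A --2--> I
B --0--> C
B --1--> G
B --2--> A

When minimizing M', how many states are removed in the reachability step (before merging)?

No path from K leads to B, D, E, F; the other 8 states are all reachable.

4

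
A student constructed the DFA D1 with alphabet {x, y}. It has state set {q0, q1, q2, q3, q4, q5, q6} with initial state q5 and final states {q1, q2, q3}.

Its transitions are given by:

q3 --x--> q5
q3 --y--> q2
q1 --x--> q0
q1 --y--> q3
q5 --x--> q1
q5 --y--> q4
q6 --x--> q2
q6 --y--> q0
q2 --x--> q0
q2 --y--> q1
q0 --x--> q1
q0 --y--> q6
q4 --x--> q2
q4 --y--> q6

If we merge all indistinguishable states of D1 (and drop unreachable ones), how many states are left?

Every state is reachable, so we keep all 7.
Start with accepting vs non-accepting: {q1,q2,q3} | {q0,q4,q5,q6}.
The partition is now stable with 2 blocks: {q1,q2,q3} | {q0,q4,q5,q6}.

2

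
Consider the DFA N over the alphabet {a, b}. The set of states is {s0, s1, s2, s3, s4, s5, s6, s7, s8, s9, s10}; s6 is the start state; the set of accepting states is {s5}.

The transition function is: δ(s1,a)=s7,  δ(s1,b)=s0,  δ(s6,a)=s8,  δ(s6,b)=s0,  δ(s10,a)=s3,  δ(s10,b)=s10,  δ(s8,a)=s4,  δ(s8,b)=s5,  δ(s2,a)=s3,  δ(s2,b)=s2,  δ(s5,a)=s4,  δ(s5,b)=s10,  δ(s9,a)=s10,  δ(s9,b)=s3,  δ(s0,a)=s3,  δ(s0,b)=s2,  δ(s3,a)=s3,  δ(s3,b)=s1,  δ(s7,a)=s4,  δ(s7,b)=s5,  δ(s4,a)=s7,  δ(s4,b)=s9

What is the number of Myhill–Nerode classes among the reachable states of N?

7

Every state is reachable, so we keep all 11.
Start with accepting vs non-accepting: {s5} | {s0,s1,s2,s3,s4,s6,s7,s8,s9,s10}.
Split {s0,s1,s2,s3,s4,s6,s7,s8,s9,s10} by δ(·,b) → {s0,s1,s2,s3,s4,s6,s9,s10} and {s7,s8}.
Split {s0,s1,s2,s3,s4,s6,s9,s10} by δ(·,a) → {s0,s2,s3,s9,s10} and {s1,s4,s6}.
Refine {s0,s2,s3,s9,s10} on symbol b: members go to different blocks, giving {s0,s2,s9,s10} and {s3}.
On input a, block {s0,s2,s9,s10} splits into {s0,s2,s10} and {s9}.
On input b, block {s1,s4,s6} splits into {s1,s6} and {s4}.
Stable partition: {s5} | {s0,s2,s10} | {s7,s8} | {s1,s6} | {s3} | {s9} | {s4} — 7 equivalence classes.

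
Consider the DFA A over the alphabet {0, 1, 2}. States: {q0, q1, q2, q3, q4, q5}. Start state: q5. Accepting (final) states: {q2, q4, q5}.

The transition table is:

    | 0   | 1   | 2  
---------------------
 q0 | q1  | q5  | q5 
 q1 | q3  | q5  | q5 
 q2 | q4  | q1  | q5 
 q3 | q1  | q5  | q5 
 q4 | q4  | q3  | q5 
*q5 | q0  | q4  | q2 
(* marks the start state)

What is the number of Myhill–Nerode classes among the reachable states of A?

3

Every state is reachable, so we keep all 6.
P0 = {q2,q4,q5} | {q0,q1,q3}.
Refine {q2,q4,q5} on symbol 0: members go to different blocks, giving {q2,q4} and {q5}.
The partition is now stable with 3 blocks: {q2,q4} | {q0,q1,q3} | {q5}.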